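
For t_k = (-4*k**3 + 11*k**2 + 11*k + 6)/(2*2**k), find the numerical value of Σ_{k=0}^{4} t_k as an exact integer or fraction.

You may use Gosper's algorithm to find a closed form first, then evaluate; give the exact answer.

t_(k+1)/t_k = (4*k**3 + k**2 - 21*k - 24)/(2*(4*k**3 - 11*k**2 - 11*k - 6)).
Gosper form: A/B · C(k+1)/C(k) with A=1/2, B=1, C=k**3 - 11*k**2/4 - 11*k/4 - 3/2.
Key eq: (1/2)·f(k+1) = (1)·f(k) + (k**3 - 11*k**2/4 - 11*k/4 - 3/2).
d = 3 from the (0,0,3) case.
Solve for f: f(k) = -(4*k**3 + k**2 + 3*k + 2)/2 (degree 3 ≤ 3).
Then R = B(k−1)f/C = -2*(4*k**3 + k**2 + 3*k + 2)/(4*k**3 - 11*k**2 - 11*k - 6), so s_k = R(k)·t_k = (4*k**3 + k**2 + 3*k + 2)/2**k.
Verify: (-4*k**3 + 11*k**2 + 11*k + 6)/(2*2**k) matches t_k.
Σ_(k=0)^(4) t_k = s_(5) − s_(0) = 271/16 − (2) = 239/16.

Σ = 239/16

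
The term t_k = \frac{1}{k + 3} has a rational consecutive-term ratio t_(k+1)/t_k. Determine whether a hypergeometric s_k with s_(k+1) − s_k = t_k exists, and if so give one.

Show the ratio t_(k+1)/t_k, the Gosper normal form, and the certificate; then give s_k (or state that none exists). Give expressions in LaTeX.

not Gosper-summable; s_k does not exist

Ratio r(k) = (k + 3)/(k + 4).
So A=k + 3 and B=k + 4, with C=1.
Key eq: (k + 3)·f(k+1) = (k + 3)·f(k) + (1).
Bound: deg f ≤ 0.
Write f(k) = c0. Then LHS − RHS = -1, requiring -1 = 0: contradictory. No certificate.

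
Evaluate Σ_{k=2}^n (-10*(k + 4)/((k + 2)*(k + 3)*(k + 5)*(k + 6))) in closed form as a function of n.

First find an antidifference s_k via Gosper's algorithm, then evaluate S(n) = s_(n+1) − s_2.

r(k) = (k + 2)*(k + 5)**2/((k + 4)**2*(k + 7)) after simplifying.
Take A(k)=k + 2, B(k)=k + 7, C(k)=k**2 + 8*k + 16.
Need (k + 2)·f(k+1) − (k + 6)·f(k) = k**2 + 8*k + 16.
Degrees (1,1,2) ⇒ d ≤ 4.
Coefficient equations give f(k) = k*(k + 3)*(k + 4)*(k + 7)/20.
Certificate R = B(k−1)f/C = k*(k + 3)*(k + 6)*(k + 7)/(20*(k + 4)) gives s_k = k*(-k - 7)/(2*(k**2 + 7*k + 10)).
Check: Δs_k = 10*(-k - 4)/(k**4 + 16*k**3 + 91*k**2 + 216*k + 180). ✓
Telescope: S(n) = s_(n+1) − s_(2) = (-n**2 - 9*n - 8)/(2*(n**2 + 9*n + 18)) − (-9/28) = 5*(-n**2 - 9*n + 10)/(28*(n**2 + 9*n + 18)).

S(n) = 5*(-n**2 - 9*n + 10)/(28*(n**2 + 9*n + 18))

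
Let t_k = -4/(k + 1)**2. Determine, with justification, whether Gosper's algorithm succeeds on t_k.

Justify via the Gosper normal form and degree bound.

No; the coefficient equations for f are inconsistent.

Ratio r(k) = (k + 1)**2/(k + 2)**2.
So A=k**2 + 2*k + 1 and B=k**2 + 4*k + 4, with C=1.
Key eq: (k**2 + 2*k + 1)·f(k+1) = (k**2 + 2*k + 1)·f(k) + (1).
d = 0 from the (2,2,0) case.
f = c0 ⇒ A·f(k+1) − B(k−1)·f(k) − C = -1. The system {-1 = 0} is inconsistent; no antidifference.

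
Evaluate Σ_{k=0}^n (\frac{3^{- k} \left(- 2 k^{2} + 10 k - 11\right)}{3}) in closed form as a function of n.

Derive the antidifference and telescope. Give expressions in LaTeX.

S(n) = \frac{3^{- n} \left(- 12 \cdot 3^{n} + n^{2} - 2 n + 1\right)}{3}

Compute t_(k+1)/t_k: get (2*k**2 - 6*k + 3)/(3*(2*k**2 - 10*k + 11)).
Gosper form: A/B · C(k+1)/C(k) with A=1/3, B=1, C=k**2 - 5*k + 11/2.
Set up (1/3)·f(k+1) − (1)·f(k) − (k**2 - 5*k + 11/2) = 0.
deg f ≤ 2 (via 0,0,2).
Solve for f: f(k) = -3*(k - 2)**2/2 (degree 2 ≤ 2).
Get s_k = R·t_k = (k**2 - 4*k + 4)/3**k with R(k) = B(k−1)f(k)/C(k) = -3*(k - 2)**2/(2*k**2 - 10*k + 11).
Verify: (-2*k**2 + 10*k - 11)/(3*3**k) matches t_k.
Evaluate: s_(n+1) = 3**(-n - 1)*(n**2 - 2*n + 1); subtract s_(0) = 4 ⇒ S(n) = (-12*3**n + n**2 - 2*n + 1)/(3*3**n).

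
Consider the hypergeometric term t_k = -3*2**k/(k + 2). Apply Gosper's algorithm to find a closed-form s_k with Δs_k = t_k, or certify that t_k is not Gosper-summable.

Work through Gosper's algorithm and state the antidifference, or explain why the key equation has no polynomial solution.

not Gosper-summable; s_k does not exist

Compute t_(k+1)/t_k: get 2*(k + 2)/(k + 3).
Normal form (A,B,C) = (2*k + 4, k + 3, 1).
Key eq: (2*k + 4)·f(k+1) = (k + 2)·f(k) + (1).
Degrees (1,1,0) ⇒ d ≤ -1.
d = -1 < 0 ⇒ no nonzero polynomial f; not summable.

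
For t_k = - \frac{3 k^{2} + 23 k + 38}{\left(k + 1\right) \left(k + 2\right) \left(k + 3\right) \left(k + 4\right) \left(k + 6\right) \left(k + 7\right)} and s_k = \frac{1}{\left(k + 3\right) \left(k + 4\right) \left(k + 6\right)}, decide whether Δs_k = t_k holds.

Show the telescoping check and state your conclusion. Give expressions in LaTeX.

s_(k+1) = 1/((k + 4)*(k + 5)*(k + 7))
s_(k+1) − s_k = ((k + 3)*(k + 6) - (k + 5)*(k + 7))/((k + 3)*(k + 4)*(k + 5)*(k + 6)*(k + 7))
(s_(k+1) − s_k) − t_k = 12*(k**2 + 8*k + 13)/(k**7 + 28*k**6 + 322*k**5 + 1960*k**4 + 6769*k**3 + 13132*k**2 + 13068*k + 5040)

Invalid: residual \frac{12 \left(k^{2} + 8 k + 13\right)}{k^{7} + 28 k^{6} + 322 k^{5} + 1960 k^{4} + 6769 k^{3} + 13132 k^{2} + 13068 k + 5040} ≠ 0.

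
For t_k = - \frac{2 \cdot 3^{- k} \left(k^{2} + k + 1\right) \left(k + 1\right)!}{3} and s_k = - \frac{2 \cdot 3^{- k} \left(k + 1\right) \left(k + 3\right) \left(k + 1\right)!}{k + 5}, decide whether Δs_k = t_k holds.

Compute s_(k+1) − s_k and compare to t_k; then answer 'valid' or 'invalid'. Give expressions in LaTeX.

s_(k+1) = -2*(k + 2)*(k + 4)*factorial(k + 2)/(3*3**k*(k + 6))
s_(k+1) − s_k = -2*(k**4 + 10*k**3 + 30*k**2 + 35*k + 26)*factorial(k + 1)/(3*3**k*(k + 5)*(k + 6))
(s_(k+1) − s_k) − t_k = 4*(k**3 + 6*k**2 + 3*k + 2)*factorial(k + 1)/(3*3**k*(k + 5)*(k + 6))

Invalid: residual \frac{4 \cdot 3^{- k} \left(k^{3} + 6 k^{2} + 3 k + 2\right) \left(k + 1\right)!}{3 \left(k + 5\right) \left(k + 6\right)} ≠ 0.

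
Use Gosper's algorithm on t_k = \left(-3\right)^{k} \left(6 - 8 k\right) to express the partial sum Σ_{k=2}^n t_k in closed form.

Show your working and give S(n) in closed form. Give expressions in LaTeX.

Ratio r(k) = 3*(-4*k - 1)/(4*k - 3).
Take A(k)=-3, B(k)=1, C(k)=k - 3/4.
Need (-3)·f(k+1) − (1)·f(k) = k - 3/4.
Degrees (0,0,1) ⇒ d ≤ 1.
Coefficient equations give f(k) = -(2*k - 3)/8.
Then R = B(k−1)f/C = -(2*k - 3)/(2*(4*k - 3)), so s_k = R(k)·t_k = (-3)**k*(2*k - 3).
Δs = (-3)**k*(6 - 8*k), as required.
Evaluate: s_(n+1) = (-3)**(n + 1)*(2*n - 1); subtract s_(2) = 9 ⇒ S(n) = -6*(-3)**n*n + 3*(-3)**n - 9.

S(n) = - 6 \left(-3\right)^{n} n + 3 \left(-3\right)^{n} - 9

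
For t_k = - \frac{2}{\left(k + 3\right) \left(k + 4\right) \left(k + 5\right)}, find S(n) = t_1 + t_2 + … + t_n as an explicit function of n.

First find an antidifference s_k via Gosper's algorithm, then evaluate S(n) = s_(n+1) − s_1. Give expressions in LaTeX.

Ratio r(k) = (k + 3)/(k + 6).
Normal form (A,B,C) = (k + 3, k + 6, 1).
Need (k + 3)·f(k+1) − (k + 5)·f(k) = 1.
From deg A=1, deg B=1, deg C=0: d=2.
Solve for f: f(k) = k*(k + 7)/24 (degree 2 ≤ 2).
Certificate R = B(k−1)f/C = k*(k + 5)*(k + 7)/24 gives s_k = k*(-k - 7)/(12*(k + 3)*(k + 4)).
Check: Δs_k = -2/(k**3 + 12*k**2 + 47*k + 60). ✓
Telescope: S(n) = s_(n+1) − s_(1) = (-n**2 - 9*n - 8)/(12*(n**2 + 9*n + 20)) − (-1/30) = n*(-n - 9)/(20*(n**2 + 9*n + 20)).

S(n) = \frac{n \left(- n - 9\right)}{20 \left(n^{2} + 9 n + 20\right)}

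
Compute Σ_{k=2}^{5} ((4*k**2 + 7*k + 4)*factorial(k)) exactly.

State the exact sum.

Σ = 19418

r(k) = (k + 1)*(7*k + 4*(k + 1)**2 + 11)/(4*k**2 + 7*k + 4) after simplifying.
Gosper form: A/B · C(k+1)/C(k) with A=k + 1, B=1, C=k**2 + 7*k/4 + 1.
Key eq: (k + 1)·f(k+1) = (1)·f(k) + (k**2 + 7*k/4 + 1).
d = 1 from the (1,0,2) case.
Solving with deg f ≤ 1: f(k) = (4*k + 3)/4.
So s_k = (B(k−1)f/C)·t_k = ((4*k + 3)/(4*k**2 + 7*k + 4))·t_k = (4*k + 3)*factorial(k).
Δs = (4*k**2 + 7*k + 4)*factorial(k), as required.
Sum = s_(6) − s_(2); s_(6) = 19440, s_(2) = 22 ⇒ 19418.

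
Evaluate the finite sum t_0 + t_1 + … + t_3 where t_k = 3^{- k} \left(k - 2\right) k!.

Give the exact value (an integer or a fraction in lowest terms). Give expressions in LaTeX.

t_(k+1)/t_k = (k**2 - 1)/(3*(k - 2)).
A = k/3 + 1/3, B = 1, C = k - 2.
Key eq: (k/3 + 1/3)·f(k+1) = (1)·f(k) + (k - 2).
Bound: deg f ≤ 0.
A polynomial solution: f(k) = 3.
Certificate R = B(k−1)f/C = 3/(k - 2) gives s_k = 3**(1 - k)*factorial(k).
Δs = (k - 2)*factorial(k)/3**k, as required.
Sum = s_(4) − s_(0); s_(4) = 8/9, s_(0) = 3 ⇒ -19/9.

Σ = -19/9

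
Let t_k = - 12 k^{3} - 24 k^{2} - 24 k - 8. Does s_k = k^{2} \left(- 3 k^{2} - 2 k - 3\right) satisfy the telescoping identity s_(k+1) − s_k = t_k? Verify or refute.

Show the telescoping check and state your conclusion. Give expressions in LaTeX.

s_(k+1) = (k + 1)**2*(-2*k - 3*(k + 1)**2 - 5)
s_(k+1) − s_k = -12*k**3 - 24*k**2 - 24*k - 8
(s_(k+1) − s_k) − t_k = 0

Valid — Δs_k = t_k.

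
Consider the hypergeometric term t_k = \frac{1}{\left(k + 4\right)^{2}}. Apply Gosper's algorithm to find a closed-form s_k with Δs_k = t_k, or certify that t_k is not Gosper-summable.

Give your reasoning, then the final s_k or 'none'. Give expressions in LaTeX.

The ratio is (k + 4)**2/(k + 5)**2.
Gosper form: A/B · C(k+1)/C(k) with A=k**2 + 8*k + 16, B=k**2 + 10*k + 25, C=1.
Need (k**2 + 8*k + 16)·f(k+1) − (k**2 + 8*k + 16)·f(k) = 1.
deg f ≤ 0 (via 2,2,0).
Generic f = c0 gives residual -1; -1 = 0 cannot hold, so t_k is not Gosper-summable.

none — t_k is not Gosper-summable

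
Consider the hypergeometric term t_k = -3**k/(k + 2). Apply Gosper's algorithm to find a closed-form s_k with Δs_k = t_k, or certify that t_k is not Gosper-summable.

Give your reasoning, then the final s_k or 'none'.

t_(k+1)/t_k = 3*(k + 2)/(k + 3).
So A=3*k + 6 and B=k + 3, with C=1.
Key eq: (3*k + 6)·f(k+1) = (k + 2)·f(k) + (1).
From deg A=1, deg B=1, deg C=0: d=-1.
Negative degree bound (-1): no f exists, t_k not Gosper-summable.

none — t_k is not Gosper-summable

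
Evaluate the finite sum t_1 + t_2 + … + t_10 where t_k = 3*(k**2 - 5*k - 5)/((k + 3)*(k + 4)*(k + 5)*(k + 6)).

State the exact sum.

The ratio is (k**3 - 18*k - 27)/(k**3 + 2*k**2 - 40*k - 35).
Take A(k)=k + 3, B(k)=k + 7, C(k)=k**2 - 5*k - 5.
Solve (k + 3)·f(k+1) − (k + 6)·f(k) = k**2 - 5*k - 5.
d = 3 from the (1,1,2) case.
Solve for f: f(k) = k*(k**2 - 168*k - 133)/180 (degree 3 ≤ 3).
Get s_k = R·t_k = k*(k**2 - 168*k - 133)/(60*(k + 3)*(k + 4)*(k + 5)) with R(k) = B(k−1)f(k)/C(k) = k*(k + 6)*(k**2 - 168*k - 133)/(180*(k**2 - 5*k - 5)).
Verify: 3*(k**2 - 5*k - 5)/(k**4 + 18*k**3 + 119*k**2 + 342*k + 360) matches t_k.
Sum = s_(11) − s_(1); s_(11) = -341/3360, s_(1) = -1/24 ⇒ -67/1120.

Σ = -67/1120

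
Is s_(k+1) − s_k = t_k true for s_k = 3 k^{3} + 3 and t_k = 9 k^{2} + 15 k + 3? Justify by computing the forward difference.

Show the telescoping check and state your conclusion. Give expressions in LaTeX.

s_(k+1) = 3*(k + 1)**3 + 3
s_(k+1) − s_k = -3*k**3 + 3*(k + 1)**3
(s_(k+1) − s_k) − t_k = -6*k

Invalid: residual - 6 k ≠ 0.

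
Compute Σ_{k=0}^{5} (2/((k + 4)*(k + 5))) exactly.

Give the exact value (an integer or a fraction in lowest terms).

Ratio r(k) = (k + 4)/(k + 6).
So A=k + 4 and B=k + 6, with C=1.
f must satisfy (k + 4)·f(k+1) − (k + 5)·f(k) = 1.
From deg A=1, deg B=1, deg C=0: d=1.
Solve for f: f(k) = k/4 (degree 1 ≤ 1).
Get s_k = R·t_k = k/(2*(k + 4)) with R(k) = B(k−1)f(k)/C(k) = k*(k + 5)/4.
s_(k+1) − s_k = 2/(k**2 + 9*k + 20) = t_k.
Σ_(k=0)^(5) t_k = s_(6) − s_(0) = 3/10 − (0) = 3/10.

Σ = 3/10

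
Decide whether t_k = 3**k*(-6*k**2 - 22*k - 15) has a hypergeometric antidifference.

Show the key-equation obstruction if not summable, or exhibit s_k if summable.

Ratio r(k) = 3*(6*k**2 + 34*k + 43)/(6*k**2 + 22*k + 15).
Normal form (A,B,C) = (3, 1, k**2 + 11*k/3 + 5/2).
Solve (3)·f(k+1) − (1)·f(k) = k**2 + 11*k/3 + 5/2.
deg f ≤ 2 (via 0,0,2).
Match coefficients ⇒ f(k) = k*(3*k + 2)/6.
So s_k = (B(k−1)f/C)·t_k = (k*(3*k + 2)/(6*k**2 + 22*k + 15))·t_k = 3**k*k*(-3*k - 2).
Check: Δs_k = 3**k*(-6*k**2 - 22*k - 15). ✓

Yes. s_k = 3**k*k*(-3*k - 2).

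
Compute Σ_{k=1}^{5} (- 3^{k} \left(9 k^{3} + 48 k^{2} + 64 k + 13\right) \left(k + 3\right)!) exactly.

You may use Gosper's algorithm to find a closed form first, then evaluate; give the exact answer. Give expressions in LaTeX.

Step 1: r(k) = 3*(9*k**4 + 111*k**3 + 487*k**2 + 882*k + 536)/(9*k**3 + 48*k**2 + 64*k + 13).
So A=3*k + 12 and B=1, with C=k**3 + 16*k**2/3 + 64*k/9 + 13/9.
Need (3*k + 12)·f(k+1) − (1)·f(k) = k**3 + 16*k**2/3 + 64*k/9 + 13/9.
Bound: deg f ≤ 2.
A polynomial solution: f(k) = (3*k**2 - k - 1)/9.
So s_k = (B(k−1)f/C)·t_k = ((3*k**2 - k - 1)/(9*k**3 + 48*k**2 + 64*k + 13))·t_k = 3**k*(-3*k**2 + k + 1)*factorial(k + 3).
Check: Δs_k = -3**k*(9*k**3 + 48*k**2 + 64*k + 13)*factorial(k + 3). ✓
Sum = s_(6) − s_(1); s_(6) = -26718491520, s_(1) = -72 ⇒ -26718491448.

Σ = -26718491448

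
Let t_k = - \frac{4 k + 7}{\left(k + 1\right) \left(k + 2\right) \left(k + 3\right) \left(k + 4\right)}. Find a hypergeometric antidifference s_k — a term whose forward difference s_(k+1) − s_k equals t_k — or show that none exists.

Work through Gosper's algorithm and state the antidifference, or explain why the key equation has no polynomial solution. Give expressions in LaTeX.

s_k = \frac{k \left(- k^{2} - 6 k - 7\right)}{2 \left(k + 1\right) \left(k + 2\right) \left(k + 3\right)}

The ratio is (k + 1)*(4*k + 11)/((k + 5)*(4*k + 7)).
Take A(k)=k + 1, B(k)=k + 5, C(k)=k + 7/4.
Solve (k + 1)·f(k+1) − (k + 4)·f(k) = k + 7/4.
Bound: deg f ≤ 3.
Coefficient equations give f(k) = k*(k**2 + 6*k + 7)/8.
R(k) = B(k−1)·f(k)/C(k) = k*(k + 4)*(k**2 + 6*k + 7)/(2*(4*k + 7)); s_k = R·t_k = k*(-k**2 - 6*k - 7)/(2*(k + 1)*(k + 2)*(k + 3)).
Check: Δs_k = (-4*k - 7)/(k**4 + 10*k**3 + 35*k**2 + 50*k + 24). ✓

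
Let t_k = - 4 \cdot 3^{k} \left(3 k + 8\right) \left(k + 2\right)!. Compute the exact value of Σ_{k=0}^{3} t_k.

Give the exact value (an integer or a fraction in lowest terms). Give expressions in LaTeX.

r(k) = 3*(k + 3)*(3*k + 11)/(3*k + 8) after simplifying.
Gosper form: A/B · C(k+1)/C(k) with A=3*k + 9, B=1, C=k + 8/3.
f must satisfy (3*k + 9)·f(k+1) − (1)·f(k) = k + 8/3.
Bound: deg f ≤ 0.
A polynomial solution: f(k) = 1/3.
Then R = B(k−1)f/C = 1/(3*k + 8), so s_k = R(k)·t_k = -4*3**k*factorial(k + 2).
s_(k+1) − s_k = -4*3**k*(3*k + 8)*factorial(k + 2) = t_k.
Σ_(k=0)^(3) t_k = s_(4) − s_(0) = -233280 − (-8) = -233272.

Σ = -233272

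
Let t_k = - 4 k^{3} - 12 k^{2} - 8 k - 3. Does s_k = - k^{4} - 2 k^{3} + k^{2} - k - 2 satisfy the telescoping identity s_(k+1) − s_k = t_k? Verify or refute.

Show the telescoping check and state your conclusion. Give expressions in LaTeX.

valid; difference matches t_k

s_(k+1) = -k - (k + 1)**4 - 2*(k + 1)**3 + (k + 1)**2 - 3
s_(k+1) − s_k = -4*k**3 - 12*k**2 - 8*k - 3
(s_(k+1) − s_k) − t_k = 0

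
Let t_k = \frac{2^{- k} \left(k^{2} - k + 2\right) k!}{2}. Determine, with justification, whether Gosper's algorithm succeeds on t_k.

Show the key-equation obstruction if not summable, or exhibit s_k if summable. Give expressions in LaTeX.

Yes. s_k = 2^{- k} \left(k - 1\right) k!.

Ratio r(k) = (k + 1)*(-k + (k + 1)**2 + 1)/(2*(k**2 - k + 2)).
So A=k/2 + 1/2 and B=1, with C=k**2 - k + 2.
Set up (k/2 + 1/2)·f(k+1) − (1)·f(k) − (k**2 - k + 2) = 0.
From deg A=1, deg B=0, deg C=2: d=1.
Coefficient equations give f(k) = 2*(k - 1).
Then R = B(k−1)f/C = 2*(k - 1)/(k**2 - k + 2), so s_k = R(k)·t_k = (k - 1)*factorial(k)/2**k.
Δs = (k**2 - k + 2)*factorial(k)/(2*2**k), as required.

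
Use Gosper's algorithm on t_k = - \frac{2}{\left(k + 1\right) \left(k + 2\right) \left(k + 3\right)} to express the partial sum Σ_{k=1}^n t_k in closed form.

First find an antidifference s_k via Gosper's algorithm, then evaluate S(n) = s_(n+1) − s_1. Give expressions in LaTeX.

The ratio is (k + 1)/(k + 4).
Normal form (A,B,C) = (k + 1, k + 4, 1).
Solve (k + 1)·f(k+1) − (k + 3)·f(k) = 1.
Degrees (1,1,0) ⇒ d ≤ 2.
Match coefficients ⇒ f(k) = k*(k + 3)/4.
Then R = B(k−1)f/C = k*(k + 3)**2/4, so s_k = R(k)·t_k = k*(-k - 3)/(2*(k + 1)*(k + 2)).
Δs = -2/(k**3 + 6*k**2 + 11*k + 6), as required.
Σ_(k=1)^n t_k = s_(n+1) − s_(1) = ((-n**2 - 5*n - 4)/(2*(n**2 + 5*n + 6))) − (-1/3), i.e. n*(-n - 5)/(6*(n**2 + 5*n + 6)).

S(n) = \frac{n \left(- n - 5\right)}{6 \left(n^{2} + 5 n + 6\right)}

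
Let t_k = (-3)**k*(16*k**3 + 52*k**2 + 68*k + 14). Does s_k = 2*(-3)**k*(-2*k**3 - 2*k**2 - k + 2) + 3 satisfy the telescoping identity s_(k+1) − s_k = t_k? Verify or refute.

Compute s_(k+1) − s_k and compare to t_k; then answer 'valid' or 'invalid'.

s_(k+1) = 6*(-3)**k*(k + 2*(k + 1)**3 + 2*(k + 1)**2 - 1) + 3
s_(k+1) − s_k = (-3)**k*(16*k**3 + 52*k**2 + 68*k + 14)
(s_(k+1) − s_k) − t_k = 0

valid (s_(k+1) − s_k reduces to t_k)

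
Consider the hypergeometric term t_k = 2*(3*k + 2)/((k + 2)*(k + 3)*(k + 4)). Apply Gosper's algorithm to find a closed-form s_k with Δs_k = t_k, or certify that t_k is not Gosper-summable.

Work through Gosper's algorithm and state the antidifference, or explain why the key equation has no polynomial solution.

Step 1: r(k) = (k + 2)*(3*k + 5)/((k + 5)*(3*k + 2)).
Factor: A=k + 2; B=k + 5; C=k + 2/3.
Key eq: (k + 2)·f(k+1) = (k + 4)·f(k) + (k + 2/3).
deg f ≤ 2 (via 1,1,1).
Solve for f: f(k) = k*(2*k + 1)/9 (degree 2 ≤ 2).
Certificate R = B(k−1)f/C = k*(k + 4)*(2*k + 1)/(3*(3*k + 2)) gives s_k = 2*k*(2*k + 1)/(3*(k + 2)*(k + 3)).
Verify: 2*(3*k + 2)/(k**3 + 9*k**2 + 26*k + 24) matches t_k.

s_k = 2*k*(2*k + 1)/(3*(k + 2)*(k + 3))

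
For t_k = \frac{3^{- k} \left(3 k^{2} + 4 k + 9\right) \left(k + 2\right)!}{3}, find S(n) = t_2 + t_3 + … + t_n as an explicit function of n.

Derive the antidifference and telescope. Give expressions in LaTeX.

Ratio r(k) = (k + 3)*(4*k + 3*(k + 1)**2 + 13)/(3*(3*k**2 + 4*k + 9)).
Factor: A=k/3 + 1; B=1; C=k**2 + 4*k/3 + 3.
f must satisfy (k/3 + 1)·f(k+1) − (1)·f(k) = k**2 + 4*k/3 + 3.
Degrees (1,0,2) ⇒ d ≤ 1.
Solving with deg f ≤ 1: f(k) = 3*k + 1.
So s_k = (B(k−1)f/C)·t_k = (3*(3*k + 1)/(3*k**2 + 4*k + 9))·t_k = (3*k + 1)*factorial(k + 2)/3**k.
s_(k+1) − s_k = (3*k**2 + 4*k + 9)*factorial(k + 2)/(3*3**k) = t_k.
Evaluate: s_(n+1) = 3**(-n - 1)*(3*n + 4)*factorial(n + 3); subtract s_(2) = 56/3 ⇒ S(n) = -56/3 + n*factorial(n + 3)/3**n + 4*factorial(n + 3)/(3*3**n).

S(n) = - \frac{56}{3} + 3^{- n} n \left(n + 3\right)! + \frac{4 \cdot 3^{- n} \left(n + 3\right)!}{3}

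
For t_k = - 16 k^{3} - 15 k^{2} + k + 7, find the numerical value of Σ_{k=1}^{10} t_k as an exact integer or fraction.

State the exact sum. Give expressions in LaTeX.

Step 1: r(k) = (16*k**3 + 63*k**2 + 77*k + 23)/(16*k**3 + 15*k**2 - k - 7).
Take A(k)=1, B(k)=1, C(k)=k**3 + 15*k**2/16 - k/16 - 7/16.
Set up (1)·f(k+1) − (1)·f(k) − (k**3 + 15*k**2/16 - k/16 - 7/16) = 0.
Degrees (0,0,3) ⇒ d ≤ 4.
Solve for f: f(k) = k*(4*k**3 - 3*k**2 - 4*k - 4)/16 (degree 4 ≤ 4).
Then R = B(k−1)f/C = k*(4*k**3 - 3*k**2 - 4*k - 4)/(16*k**3 + 15*k**2 - k - 7), so s_k = R(k)·t_k = k*(-4*k**3 + 3*k**2 + 4*k + 4).
s_(k+1) − s_k = -16*k**3 - 15*k**2 + k + 7 = t_k.
Σ_(k=1)^(10) t_k = s_(11) − s_(1) = -54043 − (7) = -54050.

Σ = -54050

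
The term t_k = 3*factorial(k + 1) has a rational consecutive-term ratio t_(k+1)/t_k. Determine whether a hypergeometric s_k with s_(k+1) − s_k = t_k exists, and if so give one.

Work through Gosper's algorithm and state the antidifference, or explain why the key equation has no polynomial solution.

Ratio r(k) = k + 2.
A = k + 2, B = 1, C = 1.
Solve (k + 2)·f(k+1) − (1)·f(k) = 1.
From deg A=1, deg B=0, deg C=0: d=-1.
d = -1 < 0 ⇒ no nonzero polynomial f; not summable.

not Gosper-summable; s_k does not exist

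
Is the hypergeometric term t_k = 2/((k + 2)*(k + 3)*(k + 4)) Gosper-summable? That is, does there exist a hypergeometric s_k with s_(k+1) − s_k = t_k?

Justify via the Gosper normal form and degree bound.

Ratio r(k) = (k + 2)/(k + 5).
Normal form (A,B,C) = (k + 2, k + 5, 1).
Solve (k + 2)·f(k+1) − (k + 4)·f(k) = 1.
d = 2 from the (1,1,0) case.
Coefficient equations give f(k) = k*(k + 5)/12.
So s_k = (B(k−1)f/C)·t_k = (k*(k + 4)*(k + 5)/12)·t_k = k*(k + 5)/(6*(k + 2)*(k + 3)).
Δs = 2/(k**3 + 9*k**2 + 26*k + 24), as required.

Yes. s_k = k*(k + 5)/(6*(k + 2)*(k + 3)).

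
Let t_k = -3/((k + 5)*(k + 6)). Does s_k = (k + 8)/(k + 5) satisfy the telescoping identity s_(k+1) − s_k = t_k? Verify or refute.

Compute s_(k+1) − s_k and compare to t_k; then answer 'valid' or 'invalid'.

s_(k+1) = (k + 9)/(k + 6)
s_(k+1) − s_k = -3/(k**2 + 11*k + 30)
(s_(k+1) − s_k) − t_k = 0

valid (s_(k+1) − s_k reduces to t_k)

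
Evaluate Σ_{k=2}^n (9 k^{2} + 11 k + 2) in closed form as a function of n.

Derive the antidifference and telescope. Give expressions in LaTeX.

Ratio r(k) = (9*k**2 + 29*k + 22)/(9*k**2 + 11*k + 2).
Gosper form: A/B · C(k+1)/C(k) with A=1, B=1, C=k**2 + 11*k/9 + 2/9.
Need (1)·f(k+1) − (1)·f(k) = k**2 + 11*k/9 + 2/9.
From deg A=0, deg B=0, deg C=2: d=3.
Coefficient equations give f(k) = k*(k + 1)*(3*k - 2)/9.
So s_k = (B(k−1)f/C)·t_k = (k*(3*k - 2)/(9*k + 2))·t_k = k*(3*k**2 + k - 2).
s_(k+1) − s_k = 9*k**2 + 11*k + 2 = t_k.
Telescope: S(n) = s_(n+1) − s_(2) = 3*n**3 + 10*n**2 + 9*n + 2 − (24) = 3*n**3 + 10*n**2 + 9*n - 22.

S(n) = 3 n^{3} + 10 n^{2} + 9 n - 22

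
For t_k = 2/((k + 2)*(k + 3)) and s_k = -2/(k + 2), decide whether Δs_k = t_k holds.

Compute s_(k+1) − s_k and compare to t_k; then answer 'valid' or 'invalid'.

s_(k+1) = -2/(k + 3)
s_(k+1) − s_k = 2/((k + 2)*(k + 3))
(s_(k+1) − s_k) − t_k = 0

Valid: the claim telescopes to t_k.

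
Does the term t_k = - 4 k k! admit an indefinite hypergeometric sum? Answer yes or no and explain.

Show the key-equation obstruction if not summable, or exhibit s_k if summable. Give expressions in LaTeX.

Yes. s_k = - 4 k!.

Step 1: r(k) = (k + 1)**2/k.
Normal form (A,B,C) = (k + 1, 1, k).
f must satisfy (k + 1)·f(k+1) − (1)·f(k) = k.
From deg A=1, deg B=0, deg C=1: d=0.
Solving with deg f ≤ 0: f(k) = 1.
Then R = B(k−1)f/C = 1/k, so s_k = R(k)·t_k = -4*factorial(k).
Verify: -4*k*factorial(k) matches t_k.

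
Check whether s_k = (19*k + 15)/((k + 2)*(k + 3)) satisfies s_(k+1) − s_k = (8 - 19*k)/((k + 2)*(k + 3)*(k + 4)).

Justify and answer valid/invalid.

valid; difference matches t_k

s_(k+1) = (19*k + 34)/((k + 3)*(k + 4))
s_(k+1) − s_k = (8 - 19*k)/(k**3 + 9*k**2 + 26*k + 24)
(s_(k+1) − s_k) − t_k = 0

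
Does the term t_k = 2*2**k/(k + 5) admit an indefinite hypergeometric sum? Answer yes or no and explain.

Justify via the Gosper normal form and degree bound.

r(k) = 2*(k + 5)/(k + 6) after simplifying.
Take A(k)=2*k + 10, B(k)=k + 6, C(k)=1.
Solve (2*k + 10)·f(k+1) − (k + 5)·f(k) = 1.
From deg A=1, deg B=1, deg C=0: d=-1.
Negative degree bound (-1): no f exists, t_k not Gosper-summable.

No; the degree bound rules out any f.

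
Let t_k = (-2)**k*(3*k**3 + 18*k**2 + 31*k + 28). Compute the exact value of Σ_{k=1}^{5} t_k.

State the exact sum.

Step 1: r(k) = 2*(-3*k**3 - 27*k**2 - 76*k - 80)/(3*k**3 + 18*k**2 + 31*k + 28).
Factor: A=-2; B=1; C=k**3 + 6*k**2 + 31*k/3 + 28/3.
Solve (-2)·f(k+1) − (1)·f(k) = k**3 + 6*k**2 + 31*k/3 + 28/3.
deg f ≤ 3 (via 0,0,3).
A polynomial solution: f(k) = -(k**3 + 4*k**2 + 3*k + 4)/3.
Then R = B(k−1)f/C = -(k**3 + 4*k**2 + 3*k + 4)/((k + 4)*(3*k**2 + 6*k + 7)), so s_k = R(k)·t_k = (-2)**k*(-k**3 - 4*k**2 - 3*k - 4).
s_(k+1) − s_k = (-2)**k*(3*k**3 + 18*k**2 + 31*k + 28) = t_k.
Evaluate s at k=6 and k=1: -24448 and 24; difference -24472.

Σ = -24472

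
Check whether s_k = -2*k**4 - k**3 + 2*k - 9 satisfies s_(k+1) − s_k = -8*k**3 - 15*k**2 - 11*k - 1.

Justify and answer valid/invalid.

s_(k+1) = 2*k - 2*(k + 1)**4 - (k + 1)**3 - 7
s_(k+1) − s_k = -8*k**3 - 15*k**2 - 11*k - 1
(s_(k+1) − s_k) − t_k = 0

valid; difference matches t_k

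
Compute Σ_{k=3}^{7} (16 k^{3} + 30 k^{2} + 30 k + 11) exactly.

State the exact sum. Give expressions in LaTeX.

Σ = 17255

t_(k+1)/t_k = (16*k**3 + 78*k**2 + 138*k + 87)/(16*k**3 + 30*k**2 + 30*k + 11).
Factor: A=1; B=1; C=k**3 + 15*k**2/8 + 15*k/8 + 11/16.
Key eq: (1)·f(k+1) = (1)·f(k) + (k**3 + 15*k**2/8 + 15*k/8 + 11/16).
From deg A=0, deg B=0, deg C=3: d=4.
Match coefficients ⇒ f(k) = k*(4*k**3 + 2*k**2 + 4*k + 1)/16.
So s_k = (B(k−1)f/C)·t_k = (k*(4*k**3 + 2*k**2 + 4*k + 1)/(16*k**3 + 30*k**2 + 30*k + 11))·t_k = k*(4*k**3 + 2*k**2 + 4*k + 1).
Δs = 16*k**3 + 30*k**2 + 30*k + 11, as required.
Evaluate s at k=8 and k=3: 17672 and 417; difference 17255.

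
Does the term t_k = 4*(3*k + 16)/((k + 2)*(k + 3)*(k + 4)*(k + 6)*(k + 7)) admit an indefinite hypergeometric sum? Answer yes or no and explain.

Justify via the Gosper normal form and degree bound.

Yes. s_k = k*(k**2 + 11*k + 36)/(9*(k**3 + 11*k**2 + 36*k + 36)).

The ratio is (k + 2)*(k + 6)*(3*k + 19)/((k + 5)*(k + 8)*(3*k + 16)).
Gosper form: A/B · C(k+1)/C(k) with A=k + 2, B=k + 8, C=k**2 + 31*k/3 + 80/3.
Need (k + 2)·f(k+1) − (k + 7)·f(k) = k**2 + 31*k/3 + 80/3.
d = 5 from the (1,1,2) case.
A polynomial solution: f(k) = k*(k + 4)*(k + 5)*(k**2 + 11*k + 36)/108.
Then R = B(k−1)f/C = k*(k + 4)*(k + 7)*(k**2 + 11*k + 36)/(36*(3*k + 16)), so s_k = R(k)·t_k = k*(k**2 + 11*k + 36)/(9*(k**3 + 11*k**2 + 36*k + 36)).
Δs = 4*(3*k + 16)/(k**5 + 22*k**4 + 185*k**3 + 740*k**2 + 1404*k + 1008), as required.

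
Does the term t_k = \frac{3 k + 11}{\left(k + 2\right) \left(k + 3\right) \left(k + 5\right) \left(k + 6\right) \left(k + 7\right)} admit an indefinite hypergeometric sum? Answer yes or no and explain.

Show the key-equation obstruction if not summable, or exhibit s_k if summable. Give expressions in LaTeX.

r(k) = (k + 2)*(k + 5)*(3*k + 14)/((k + 4)*(k + 8)*(3*k + 11)) after simplifying.
A = k + 2, B = k + 8, C = k**2 + 23*k/3 + 44/3.
Key eq: (k + 2)·f(k+1) = (k + 7)·f(k) + (k**2 + 23*k/3 + 44/3).
From deg A=1, deg B=1, deg C=2: d=5.
Solve for f: f(k) = k*(k + 3)*(k + 4)*(k**2 + 13*k + 52)/180 (degree 5 ≤ 5).
Certificate R = B(k−1)f/C = k*(k + 3)*(k + 7)*(k**2 + 13*k + 52)/(60*(3*k + 11)) gives s_k = k*(k**2 + 13*k + 52)/(60*(k**3 + 13*k**2 + 52*k + 60)).
Verify: (3*k + 11)/(k**5 + 23*k**4 + 203*k**3 + 853*k**2 + 1692*k + 1260) matches t_k.

Yes. s_k = \frac{k \left(k^{2} + 13 k + 52\right)}{60 \left(k^{3} + 13 k^{2} + 52 k + 60\right)}.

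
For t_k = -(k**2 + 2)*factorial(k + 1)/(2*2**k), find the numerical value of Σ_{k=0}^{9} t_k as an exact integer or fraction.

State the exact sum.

Σ = -1403329/4

r(k) = (k + 2)*((k + 1)**2 + 2)/(2*(k**2 + 2)) after simplifying.
Factor: A=k/2 + 1; B=1; C=k**2 + 2.
Solve (k/2 + 1)·f(k+1) − (1)·f(k) = k**2 + 2.
deg f ≤ 1 (via 1,0,2).
Coefficient equations give f(k) = 2*(k - 1).
R(k) = B(k−1)·f(k)/C(k) = 2*(k - 1)/(k**2 + 2); s_k = R·t_k = -(k - 1)*factorial(k + 1)/2**k.
Δs = -(k**2 + 2)*factorial(k + 1)/(2*2**k), as required.
Sum = s_(10) − s_(0); s_(10) = -1403325/4, s_(0) = 1 ⇒ -1403329/4.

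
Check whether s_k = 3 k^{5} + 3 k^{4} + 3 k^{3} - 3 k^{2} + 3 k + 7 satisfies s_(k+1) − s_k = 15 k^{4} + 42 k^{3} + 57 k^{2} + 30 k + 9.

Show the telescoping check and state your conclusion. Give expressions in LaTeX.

Valid: the claim telescopes to t_k.

s_(k+1) = 3*k**5 + 18*k**4 + 45*k**3 + 54*k**2 + 33*k + 16
s_(k+1) − s_k = 15*k**4 + 42*k**3 + 57*k**2 + 30*k + 9
(s_(k+1) − s_k) − t_k = 0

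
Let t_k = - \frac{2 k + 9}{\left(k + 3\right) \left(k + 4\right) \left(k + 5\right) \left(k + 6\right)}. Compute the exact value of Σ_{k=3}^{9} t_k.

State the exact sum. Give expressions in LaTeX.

Σ = -49/3120

t_(k+1)/t_k = (k + 3)*(2*k + 11)/((k + 7)*(2*k + 9)).
Factor: A=k + 3; B=k + 7; C=k + 9/2.
Solve (k + 3)·f(k+1) − (k + 6)·f(k) = k + 9/2.
From deg A=1, deg B=1, deg C=1: d=3.
Solving with deg f ≤ 3: f(k) = k*(k + 4)*(k + 8)/30.
Then R = B(k−1)f/C = k*(k + 4)*(k + 6)*(k + 8)/(15*(2*k + 9)), so s_k = R(k)·t_k = k*(-k - 8)/(15*(k**2 + 8*k + 15)).
Check: Δs_k = (-2*k - 9)/(k**4 + 18*k**3 + 119*k**2 + 342*k + 360). ✓
Σ_(k=3)^(9) t_k = s_(10) − s_(3) = -4/65 − (-11/240) = -49/3120.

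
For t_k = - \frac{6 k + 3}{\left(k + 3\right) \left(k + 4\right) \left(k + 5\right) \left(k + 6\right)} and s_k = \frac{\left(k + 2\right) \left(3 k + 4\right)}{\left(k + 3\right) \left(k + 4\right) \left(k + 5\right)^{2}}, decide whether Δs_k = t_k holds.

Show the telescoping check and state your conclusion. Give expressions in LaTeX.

Invalid: residual \frac{3 \left(9 k^{2} + 55 k + 39\right)}{k^{6} + 29 k^{5} + 347 k^{4} + 2191 k^{3} + 7692 k^{2} + 14220 k + 10800} ≠ 0.

s_(k+1) = (k + 3)*(3*k + 7)/((k + 4)*(k + 5)*(k + 6)**2)
s_(k+1) − s_k = (-(k + 2)*(k + 6)**2*(3*k + 4) + (k + 3)**2*(k + 5)*(3*k + 7))/((k + 3)*(k + 4)*(k + 5)**2*(k + 6)**2)
(s_(k+1) − s_k) − t_k = 3*(9*k**2 + 55*k + 39)/(k**6 + 29*k**5 + 347*k**4 + 2191*k**3 + 7692*k**2 + 14220*k + 10800)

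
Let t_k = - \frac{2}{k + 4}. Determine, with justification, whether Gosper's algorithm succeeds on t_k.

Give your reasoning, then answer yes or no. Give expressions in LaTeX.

No. Not Gosper-summable.

t_(k+1)/t_k = (k + 4)/(k + 5).
Normal form (A,B,C) = (k + 4, k + 5, 1).
Solve (k + 4)·f(k+1) − (k + 4)·f(k) = 1.
Bound: deg f ≤ 0.
Generic f = c0 gives residual -1; -1 = 0 cannot hold, so t_k is not Gosper-summable.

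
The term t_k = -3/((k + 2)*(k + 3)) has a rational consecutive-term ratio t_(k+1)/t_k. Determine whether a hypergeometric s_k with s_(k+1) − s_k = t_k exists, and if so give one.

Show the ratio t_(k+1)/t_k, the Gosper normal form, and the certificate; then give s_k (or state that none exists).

s_k = -3*k/(2*k + 4)

Compute t_(k+1)/t_k: get (k + 2)/(k + 4).
Gosper form: A/B · C(k+1)/C(k) with A=k + 2, B=k + 4, C=1.
Set up (k + 2)·f(k+1) − (k + 3)·f(k) − (1) = 0.
Bound: deg f ≤ 1.
A polynomial solution: f(k) = k/2.
Get s_k = R·t_k = -3*k/(2*k + 4) with R(k) = B(k−1)f(k)/C(k) = k*(k + 3)/2.
Verify: -3/(k**2 + 5*k + 6) matches t_k.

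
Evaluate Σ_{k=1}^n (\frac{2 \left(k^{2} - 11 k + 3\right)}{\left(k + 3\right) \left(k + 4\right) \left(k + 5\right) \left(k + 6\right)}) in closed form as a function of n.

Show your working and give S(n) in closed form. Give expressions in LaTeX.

The ratio is -(k + 3)*(11*k - (k + 1)**2 + 8)/((k + 7)*(k**2 - 11*k + 3)).
Gosper form: A/B · C(k+1)/C(k) with A=k + 3, B=k + 7, C=k**2 - 11*k + 3.
Set up (k + 3)·f(k+1) − (k + 6)·f(k) − (k**2 - 11*k + 3) = 0.
d = 3 from the (1,1,2) case.
Match coefficients ⇒ f(k) = -k*(k - 2).
Certificate R = B(k−1)f/C = -k*(k - 2)*(k + 6)/(k**2 - 11*k + 3) gives s_k = 2*k*(2 - k)/((k + 3)*(k + 4)*(k + 5)).
s_(k+1) − s_k = 2*(k**2 - 11*k + 3)/(k**4 + 18*k**3 + 119*k**2 + 342*k + 360) = t_k.
Telescope: S(n) = s_(n+1) − s_(1) = 2*(1 - n**2)/(n**3 + 15*n**2 + 74*n + 120) − (1/60) = n*(-n**2 - 135*n - 74)/(60*(n**3 + 15*n**2 + 74*n + 120)).

S(n) = \frac{n \left(- n^{2} - 135 n - 74\right)}{60 \left(n^{3} + 15 n^{2} + 74 n + 120\right)}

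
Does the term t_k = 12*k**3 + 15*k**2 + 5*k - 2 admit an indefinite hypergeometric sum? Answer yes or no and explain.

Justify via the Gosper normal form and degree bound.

Step 1: r(k) = (12*k**3 + 51*k**2 + 71*k + 30)/(12*k**3 + 15*k**2 + 5*k - 2).
Factor: A=1; B=1; C=k**3 + 5*k**2/4 + 5*k/12 - 1/6.
f must satisfy (1)·f(k+1) − (1)·f(k) = k**3 + 5*k**2/4 + 5*k/12 - 1/6.
Degrees (0,0,3) ⇒ d ≤ 4.
A polynomial solution: f(k) = k*(3*k**3 - k**2 - 2*k - 2)/12.
Certificate R = B(k−1)f/C = k*(3*k**3 - k**2 - 2*k - 2)/(12*k**3 + 15*k**2 + 5*k - 2) gives s_k = k*(3*k**3 - k**2 - 2*k - 2).
Check: Δs_k = 12*k**3 + 15*k**2 + 5*k - 2. ✓

Yes. s_k = k*(3*k**3 - k**2 - 2*k - 2).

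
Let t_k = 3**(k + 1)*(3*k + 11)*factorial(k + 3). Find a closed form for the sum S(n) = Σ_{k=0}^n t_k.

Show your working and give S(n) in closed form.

S(n) = 9*3**n*factorial(n + 4) - 18

t_(k+1)/t_k = 3*(k + 4)*(3*k + 14)/(3*k + 11).
Factor: A=3*k + 12; B=1; C=k + 11/3.
Need (3*k + 12)·f(k+1) − (1)·f(k) = k + 11/3.
Degrees (1,0,1) ⇒ d ≤ 0.
Coefficient equations give f(k) = 1/3.
R(k) = B(k−1)·f(k)/C(k) = 1/(3*k + 11); s_k = R·t_k = 3**(k + 1)*factorial(k + 3).
Verify: 3**(k + 1)*(3*k + 11)*factorial(k + 3) matches t_k.
s_(n+1) = 3**(n + 2)*factorial(n + 4) and s_(0) = 18, so S(n) = 9*3**n*factorial(n + 4) - 18.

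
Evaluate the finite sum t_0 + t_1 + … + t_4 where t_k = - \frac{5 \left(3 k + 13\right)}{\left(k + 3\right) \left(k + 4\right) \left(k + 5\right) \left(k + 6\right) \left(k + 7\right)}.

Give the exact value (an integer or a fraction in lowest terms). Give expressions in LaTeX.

r(k) = (k + 3)*(3*k + 16)/((k + 8)*(3*k + 13)) after simplifying.
Normal form (A,B,C) = (k + 3, k + 8, k + 13/3).
Need (k + 3)·f(k+1) − (k + 7)·f(k) = k + 13/3.
deg f ≤ 4 (via 1,1,1).
Coefficient equations give f(k) = k*(k + 4)*(k**2 + 14*k + 63)/270.
R(k) = B(k−1)·f(k)/C(k) = k*(k + 4)*(k + 7)*(k**2 + 14*k + 63)/(90*(3*k + 13)); s_k = R·t_k = k*(-k**2 - 14*k - 63)/(18*(k**3 + 14*k**2 + 63*k + 90)).
Δs = 5*(-3*k - 13)/(k**5 + 25*k**4 + 245*k**3 + 1175*k**2 + 2754*k + 2520), as required.
Evaluate s at k=5 and k=0: -79/1584 and 0; difference -79/1584.

Σ = -79/1584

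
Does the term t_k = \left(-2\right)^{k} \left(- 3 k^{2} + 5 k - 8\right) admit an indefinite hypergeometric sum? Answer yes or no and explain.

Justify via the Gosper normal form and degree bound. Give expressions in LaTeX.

Ratio r(k) = 2*(5*k - 3*(k + 1)**2 - 3)/(3*k**2 - 5*k + 8).
Normal form (A,B,C) = (-2, 1, k**2 - 5*k/3 + 8/3).
f must satisfy (-2)·f(k+1) − (1)·f(k) = k**2 - 5*k/3 + 8/3.
From deg A=0, deg B=0, deg C=2: d=2.
Solving with deg f ≤ 2: f(k) = -(k**2 - 3*k + 4)/3.
R(k) = B(k−1)·f(k)/C(k) = -(k**2 - 3*k + 4)/(3*k**2 - 5*k + 8); s_k = R·t_k = (-2)**k*(k**2 - 3*k + 4).
Δs = (-2)**k*(-3*k**2 + 5*k - 8), as required.

Yes. s_k = \left(-2\right)^{k} \left(k^{2} - 3 k + 4\right).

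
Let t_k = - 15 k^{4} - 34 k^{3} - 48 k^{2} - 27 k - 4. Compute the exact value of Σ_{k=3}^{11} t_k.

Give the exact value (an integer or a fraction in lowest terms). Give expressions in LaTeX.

Compute t_(k+1)/t_k: get (15*k**4 + 94*k**3 + 240*k**2 + 285*k + 128)/(15*k**4 + 34*k**3 + 48*k**2 + 27*k + 4).
Normal form (A,B,C) = (1, 1, k**4 + 34*k**3/15 + 16*k**2/5 + 9*k/5 + 4/15).
Solve (1)·f(k+1) − (1)·f(k) = k**4 + 34*k**3/15 + 16*k**2/5 + 9*k/5 + 4/15.
d = 5 from the (0,0,4) case.
Match coefficients ⇒ f(k) = k*(3*k**4 + k**3 + 4*k**2 - 2*k - 2)/15.
R(k) = B(k−1)·f(k)/C(k) = k*(3*k**4 + k**3 + 4*k**2 - 2*k - 2)/(15*k**4 + 34*k**3 + 48*k**2 + 27*k + 4); s_k = R·t_k = k*(-3*k**4 - k**3 - 4*k**2 + 2*k + 2).
Check: Δs_k = -15*k**4 - 34*k**3 - 48*k**2 - 27*k - 4. ✓
Telescoping: Σ = s_(12) − s_(3) = -773832 − (-894) = -772938.

Σ = -772938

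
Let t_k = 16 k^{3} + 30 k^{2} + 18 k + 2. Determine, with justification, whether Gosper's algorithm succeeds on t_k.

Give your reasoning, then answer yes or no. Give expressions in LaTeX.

Yes. s_k = 2 k \left(2 k^{3} + k^{2} - k - 1\right).

Step 1: r(k) = (8*k**3 + 39*k**2 + 63*k + 33)/(8*k**3 + 15*k**2 + 9*k + 1).
A = 1, B = 1, C = k**3 + 15*k**2/8 + 9*k/8 + 1/8.
Need (1)·f(k+1) − (1)·f(k) = k**3 + 15*k**2/8 + 9*k/8 + 1/8.
Bound: deg f ≤ 4.
Coefficient equations give f(k) = k*(2*k**3 + k**2 - k - 1)/8.
Then R = B(k−1)f/C = k*(2*k**3 + k**2 - k - 1)/(8*k**3 + 15*k**2 + 9*k + 1), so s_k = R(k)·t_k = 2*k*(2*k**3 + k**2 - k - 1).
Verify: 16*k**3 + 30*k**2 + 18*k + 2 matches t_k.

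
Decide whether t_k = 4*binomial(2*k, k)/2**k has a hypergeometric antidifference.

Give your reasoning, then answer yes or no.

Step 1: r(k) = (2*k + 1)/(k + 1).
Take A(k)=2*k + 1, B(k)=k + 1, C(k)=1.
Set up (2*k + 1)·f(k+1) − (k)·f(k) − (1) = 0.
deg f ≤ -1 (via 1,1,0).
Bound -1 < 0, so the key equation has no polynomial solution.

No — negative degree bound, so no certificate f.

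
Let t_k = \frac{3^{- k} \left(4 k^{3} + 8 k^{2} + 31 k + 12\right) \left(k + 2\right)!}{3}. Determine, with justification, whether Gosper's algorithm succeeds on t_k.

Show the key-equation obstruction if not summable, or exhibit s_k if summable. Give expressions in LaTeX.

t_(k+1)/t_k = (4*k**4 + 32*k**3 + 119*k**2 + 232*k + 165)/(3*(4*k**3 + 8*k**2 + 31*k + 12)).
Take A(k)=k/3 + 1, B(k)=1, C(k)=k**3 + 2*k**2 + 31*k/4 + 3.
Need (k/3 + 1)·f(k+1) − (1)·f(k) = k**3 + 2*k**2 + 31*k/4 + 3.
d = 2 from the (1,0,3) case.
Coefficient equations give f(k) = 3*(4*k**2 + 3)/4.
Certificate R = B(k−1)f/C = 3*(4*k**2 + 3)/(4*k**3 + 8*k**2 + 31*k + 12) gives s_k = (4*k**2 + 3)*factorial(k + 2)/3**k.
Δs = (4*k**3 + 8*k**2 + 31*k + 12)*factorial(k + 2)/(3*3**k), as required.

Yes. s_k = 3^{- k} \left(4 k^{2} + 3\right) \left(k + 2\right)!.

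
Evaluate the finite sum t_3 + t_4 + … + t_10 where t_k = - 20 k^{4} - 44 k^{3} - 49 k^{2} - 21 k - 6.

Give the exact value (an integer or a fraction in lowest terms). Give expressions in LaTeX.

Σ = -658784

The ratio is (20*k**4 + 124*k**3 + 301*k**2 + 331*k + 140)/(20*k**4 + 44*k**3 + 49*k**2 + 21*k + 6).
Normal form (A,B,C) = (1, 1, k**4 + 11*k**3/5 + 49*k**2/20 + 21*k/20 + 3/10).
f must satisfy (1)·f(k+1) − (1)·f(k) = k**4 + 11*k**3/5 + 49*k**2/20 + 21*k/20 + 3/10.
Bound: deg f ≤ 5.
Solve for f: f(k) = k*(4*k**4 + k**3 + k**2 - 3*k + 3)/20 (degree 5 ≤ 5).
So s_k = (B(k−1)f/C)·t_k = (k*(4*k**4 + k**3 + k**2 - 3*k + 3)/(20*k**4 + 44*k**3 + 49*k**2 + 21*k + 6))·t_k = k*(-4*k**4 - k**3 - k**2 + 3*k - 3).
Check: Δs_k = -20*k**4 - 44*k**3 - 49*k**2 - 21*k - 6. ✓
Σ_(k=3)^(10) t_k = s_(11) − s_(3) = -659846 − (-1062) = -658784.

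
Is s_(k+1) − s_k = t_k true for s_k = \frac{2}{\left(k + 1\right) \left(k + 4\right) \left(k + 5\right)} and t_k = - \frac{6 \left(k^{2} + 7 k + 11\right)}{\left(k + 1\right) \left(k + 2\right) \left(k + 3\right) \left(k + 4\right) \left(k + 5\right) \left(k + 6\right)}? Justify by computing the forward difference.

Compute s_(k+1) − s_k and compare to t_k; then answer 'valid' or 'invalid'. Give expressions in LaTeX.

Invalid: residual \frac{2 \left(4 k + 9\right)}{k^{6} + 21 k^{5} + 175 k^{4} + 735 k^{3} + 1624 k^{2} + 1764 k + 720} ≠ 0.

s_(k+1) = 2/((k + 2)*(k + 5)*(k + 6))
s_(k+1) − s_k = 2*(-3*k - 8)/(k**5 + 18*k**4 + 121*k**3 + 372*k**2 + 508*k + 240)
(s_(k+1) − s_k) − t_k = 2*(4*k + 9)/(k**6 + 21*k**5 + 175*k**4 + 735*k**3 + 1624*k**2 + 1764*k + 720)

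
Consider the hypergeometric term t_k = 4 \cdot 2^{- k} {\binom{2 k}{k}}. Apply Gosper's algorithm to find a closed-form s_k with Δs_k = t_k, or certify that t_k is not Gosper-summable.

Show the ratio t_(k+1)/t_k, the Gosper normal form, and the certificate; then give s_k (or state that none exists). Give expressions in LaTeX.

not Gosper-summable; s_k does not exist

Step 1: r(k) = (2*k + 1)/(k + 1).
So A=2*k + 1 and B=k + 1, with C=1.
f must satisfy (2*k + 1)·f(k+1) − (k)·f(k) = 1.
deg f ≤ -1 (via 1,1,0).
deg f ≤ -1 is impossible — no certificate.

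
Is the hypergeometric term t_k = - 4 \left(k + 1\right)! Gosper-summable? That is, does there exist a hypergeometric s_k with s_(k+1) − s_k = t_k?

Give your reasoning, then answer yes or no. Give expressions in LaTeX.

Ratio r(k) = k + 2.
So A=k + 2 and B=1, with C=1.
Set up (k + 2)·f(k+1) − (1)·f(k) − (1) = 0.
deg f ≤ -1 (via 1,0,0).
Negative degree bound (-1): no f exists, t_k not Gosper-summable.

No. Not Gosper-summable.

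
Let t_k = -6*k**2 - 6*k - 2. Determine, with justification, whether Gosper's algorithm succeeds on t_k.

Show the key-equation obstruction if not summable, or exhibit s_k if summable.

Yes. s_k = -2*k**3.

t_(k+1)/t_k = (3*k**2 + 9*k + 7)/(3*k**2 + 3*k + 1).
A = 1, B = 1, C = k**2 + k + 1/3.
Solve (1)·f(k+1) − (1)·f(k) = k**2 + k + 1/3.
deg f ≤ 3 (via 0,0,2).
A polynomial solution: f(k) = k**3/3.
Get s_k = R·t_k = -2*k**3 with R(k) = B(k−1)f(k)/C(k) = k**3/(3*k**2 + 3*k + 1).
Check: Δs_k = 2*k**3 - 2*(k + 1)**3. ✓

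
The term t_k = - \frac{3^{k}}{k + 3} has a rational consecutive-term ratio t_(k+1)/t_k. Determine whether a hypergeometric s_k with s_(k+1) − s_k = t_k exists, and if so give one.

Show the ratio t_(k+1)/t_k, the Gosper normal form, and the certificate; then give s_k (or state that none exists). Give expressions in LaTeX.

r(k) = 3*(k + 3)/(k + 4) after simplifying.
Factor: A=3*k + 9; B=k + 4; C=1.
Solve (3*k + 9)·f(k+1) − (k + 3)·f(k) = 1.
Degrees (1,1,0) ⇒ d ≤ -1.
Negative degree bound (-1): no f exists, t_k not Gosper-summable.

none — t_k is not Gosper-summable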